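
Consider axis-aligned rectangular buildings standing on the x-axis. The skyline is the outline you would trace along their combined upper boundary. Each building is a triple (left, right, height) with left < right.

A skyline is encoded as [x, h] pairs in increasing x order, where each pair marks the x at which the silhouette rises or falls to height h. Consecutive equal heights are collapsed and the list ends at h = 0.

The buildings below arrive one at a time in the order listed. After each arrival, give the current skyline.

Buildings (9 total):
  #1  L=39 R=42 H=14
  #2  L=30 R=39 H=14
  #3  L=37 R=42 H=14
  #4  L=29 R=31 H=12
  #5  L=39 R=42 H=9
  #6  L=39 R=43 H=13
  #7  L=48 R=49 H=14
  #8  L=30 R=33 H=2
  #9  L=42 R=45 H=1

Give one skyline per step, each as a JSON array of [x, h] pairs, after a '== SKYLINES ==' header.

== SKYLINES ==
[[39,14],[42,0]]
[[30,14],[42,0]]
[[30,14],[42,0]]
[[29,12],[30,14],[42,0]]
[[29,12],[30,14],[42,0]]
[[29,12],[30,14],[42,13],[43,0]]
[[29,12],[30,14],[42,13],[43,0],[48,14],[49,0]]
[[29,12],[30,14],[42,13],[43,0],[48,14],[49,0]]
[[29,12],[30,14],[42,13],[43,1],[45,0],[48,14],[49,0]]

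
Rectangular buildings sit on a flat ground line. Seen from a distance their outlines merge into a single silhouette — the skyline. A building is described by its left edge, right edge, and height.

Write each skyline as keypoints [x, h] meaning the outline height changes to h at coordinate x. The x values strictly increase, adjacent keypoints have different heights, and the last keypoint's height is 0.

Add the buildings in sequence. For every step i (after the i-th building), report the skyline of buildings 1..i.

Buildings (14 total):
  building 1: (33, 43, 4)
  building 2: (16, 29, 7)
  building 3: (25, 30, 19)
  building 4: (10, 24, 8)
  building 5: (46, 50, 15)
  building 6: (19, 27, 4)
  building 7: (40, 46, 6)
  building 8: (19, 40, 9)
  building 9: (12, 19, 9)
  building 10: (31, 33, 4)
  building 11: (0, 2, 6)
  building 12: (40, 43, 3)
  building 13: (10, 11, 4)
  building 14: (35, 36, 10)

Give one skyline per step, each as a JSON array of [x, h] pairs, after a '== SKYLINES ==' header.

== SKYLINES ==
[[33,4],[43,0]]
[[16,7],[29,0],[33,4],[43,0]]
[[16,7],[25,19],[30,0],[33,4],[43,0]]
[[10,8],[24,7],[25,19],[30,0],[33,4],[43,0]]
[[10,8],[24,7],[25,19],[30,0],[33,4],[43,0],[46,15],[50,0]]
[[10,8],[24,7],[25,19],[30,0],[33,4],[43,0],[46,15],[50,0]]
[[10,8],[24,7],[25,19],[30,0],[33,4],[40,6],[46,15],[50,0]]
[[10,8],[19,9],[25,19],[30,9],[40,6],[46,15],[50,0]]
[[10,8],[12,9],[25,19],[30,9],[40,6],[46,15],[50,0]]
[[10,8],[12,9],[25,19],[30,9],[40,6],[46,15],[50,0]]
[[0,6],[2,0],[10,8],[12,9],[25,19],[30,9],[40,6],[46,15],[50,0]]
[[0,6],[2,0],[10,8],[12,9],[25,19],[30,9],[40,6],[46,15],[50,0]]
[[0,6],[2,0],[10,8],[12,9],[25,19],[30,9],[40,6],[46,15],[50,0]]
[[0,6],[2,0],[10,8],[12,9],[25,19],[30,9],[35,10],[36,9],[40,6],[46,15],[50,0]]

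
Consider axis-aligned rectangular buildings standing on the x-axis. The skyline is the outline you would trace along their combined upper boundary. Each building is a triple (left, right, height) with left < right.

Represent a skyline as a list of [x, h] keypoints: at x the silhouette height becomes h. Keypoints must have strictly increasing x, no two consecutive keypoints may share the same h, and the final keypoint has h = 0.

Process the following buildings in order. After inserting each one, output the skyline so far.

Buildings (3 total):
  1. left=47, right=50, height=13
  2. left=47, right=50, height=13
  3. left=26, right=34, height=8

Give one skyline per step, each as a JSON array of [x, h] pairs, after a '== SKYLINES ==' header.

== SKYLINES ==
[[47,13],[50,0]]
[[47,13],[50,0]]
[[26,8],[34,0],[47,13],[50,0]]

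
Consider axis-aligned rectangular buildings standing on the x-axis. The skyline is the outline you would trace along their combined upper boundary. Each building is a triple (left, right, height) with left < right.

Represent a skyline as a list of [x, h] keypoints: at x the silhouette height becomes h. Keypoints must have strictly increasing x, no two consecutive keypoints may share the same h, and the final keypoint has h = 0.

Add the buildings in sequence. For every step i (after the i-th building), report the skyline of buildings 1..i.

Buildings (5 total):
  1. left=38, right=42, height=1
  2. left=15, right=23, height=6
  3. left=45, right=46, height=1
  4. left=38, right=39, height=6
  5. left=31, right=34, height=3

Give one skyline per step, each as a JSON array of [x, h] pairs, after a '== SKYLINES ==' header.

== SKYLINES ==
[[38,1],[42,0]]
[[15,6],[23,0],[38,1],[42,0]]
[[15,6],[23,0],[38,1],[42,0],[45,1],[46,0]]
[[15,6],[23,0],[38,6],[39,1],[42,0],[45,1],[46,0]]
[[15,6],[23,0],[31,3],[34,0],[38,6],[39,1],[42,0],[45,1],[46,0]]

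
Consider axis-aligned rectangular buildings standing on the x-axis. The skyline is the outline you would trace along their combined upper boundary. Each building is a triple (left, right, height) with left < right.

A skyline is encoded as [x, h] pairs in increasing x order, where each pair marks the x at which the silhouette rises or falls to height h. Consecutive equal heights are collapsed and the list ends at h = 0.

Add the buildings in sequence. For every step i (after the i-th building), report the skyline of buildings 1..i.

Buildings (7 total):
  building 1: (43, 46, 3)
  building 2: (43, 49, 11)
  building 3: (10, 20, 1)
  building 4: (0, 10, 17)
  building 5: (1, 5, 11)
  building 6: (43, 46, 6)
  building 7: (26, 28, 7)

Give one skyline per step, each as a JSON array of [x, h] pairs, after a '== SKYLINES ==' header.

== SKYLINES ==
[[43,3],[46,0]]
[[43,11],[49,0]]
[[10,1],[20,0],[43,11],[49,0]]
[[0,17],[10,1],[20,0],[43,11],[49,0]]
[[0,17],[10,1],[20,0],[43,11],[49,0]]
[[0,17],[10,1],[20,0],[43,11],[49,0]]
[[0,17],[10,1],[20,0],[26,7],[28,0],[43,11],[49,0]]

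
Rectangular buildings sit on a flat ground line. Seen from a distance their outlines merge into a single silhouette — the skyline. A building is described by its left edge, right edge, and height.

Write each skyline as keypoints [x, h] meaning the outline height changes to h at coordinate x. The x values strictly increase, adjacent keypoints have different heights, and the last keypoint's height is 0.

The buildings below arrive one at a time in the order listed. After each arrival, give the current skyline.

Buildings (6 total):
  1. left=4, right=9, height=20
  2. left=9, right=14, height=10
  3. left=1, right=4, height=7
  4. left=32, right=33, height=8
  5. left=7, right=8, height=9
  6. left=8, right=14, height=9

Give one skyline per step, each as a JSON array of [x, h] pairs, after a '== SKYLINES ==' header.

== SKYLINES ==
[[4,20],[9,0]]
[[4,20],[9,10],[14,0]]
[[1,7],[4,20],[9,10],[14,0]]
[[1,7],[4,20],[9,10],[14,0],[32,8],[33,0]]
[[1,7],[4,20],[9,10],[14,0],[32,8],[33,0]]
[[1,7],[4,20],[9,10],[14,0],[32,8],[33,0]]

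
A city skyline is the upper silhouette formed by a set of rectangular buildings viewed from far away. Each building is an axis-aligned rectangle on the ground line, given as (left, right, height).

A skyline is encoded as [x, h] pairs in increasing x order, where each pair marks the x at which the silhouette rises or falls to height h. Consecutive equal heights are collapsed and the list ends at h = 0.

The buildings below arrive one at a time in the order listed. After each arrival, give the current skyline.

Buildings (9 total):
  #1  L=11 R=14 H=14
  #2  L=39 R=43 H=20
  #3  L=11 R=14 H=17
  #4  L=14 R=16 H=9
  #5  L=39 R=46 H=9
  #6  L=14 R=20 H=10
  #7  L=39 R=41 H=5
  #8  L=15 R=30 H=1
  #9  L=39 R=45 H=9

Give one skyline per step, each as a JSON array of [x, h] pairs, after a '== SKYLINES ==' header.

== SKYLINES ==
[[11,14],[14,0]]
[[11,14],[14,0],[39,20],[43,0]]
[[11,17],[14,0],[39,20],[43,0]]
[[11,17],[14,9],[16,0],[39,20],[43,0]]
[[11,17],[14,9],[16,0],[39,20],[43,9],[46,0]]
[[11,17],[14,10],[20,0],[39,20],[43,9],[46,0]]
[[11,17],[14,10],[20,0],[39,20],[43,9],[46,0]]
[[11,17],[14,10],[20,1],[30,0],[39,20],[43,9],[46,0]]
[[11,17],[14,10],[20,1],[30,0],[39,20],[43,9],[46,0]]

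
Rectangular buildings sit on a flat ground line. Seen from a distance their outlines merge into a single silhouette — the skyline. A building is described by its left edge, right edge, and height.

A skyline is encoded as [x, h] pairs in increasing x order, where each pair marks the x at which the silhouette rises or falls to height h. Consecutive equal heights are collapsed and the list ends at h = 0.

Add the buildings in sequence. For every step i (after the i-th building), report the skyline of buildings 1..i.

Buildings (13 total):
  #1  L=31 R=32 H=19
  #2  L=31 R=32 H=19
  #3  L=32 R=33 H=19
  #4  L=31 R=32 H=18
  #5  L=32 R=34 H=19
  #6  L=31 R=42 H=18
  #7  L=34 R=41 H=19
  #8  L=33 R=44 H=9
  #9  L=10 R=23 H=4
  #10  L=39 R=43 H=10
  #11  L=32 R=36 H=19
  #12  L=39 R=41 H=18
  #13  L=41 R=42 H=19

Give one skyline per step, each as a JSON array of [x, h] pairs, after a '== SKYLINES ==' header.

== SKYLINES ==
[[31,19],[32,0]]
[[31,19],[32,0]]
[[31,19],[33,0]]
[[31,19],[33,0]]
[[31,19],[34,0]]
[[31,19],[34,18],[42,0]]
[[31,19],[41,18],[42,0]]
[[31,19],[41,18],[42,9],[44,0]]
[[10,4],[23,0],[31,19],[41,18],[42,9],[44,0]]
[[10,4],[23,0],[31,19],[41,18],[42,10],[43,9],[44,0]]
[[10,4],[23,0],[31,19],[41,18],[42,10],[43,9],[44,0]]
[[10,4],[23,0],[31,19],[41,18],[42,10],[43,9],[44,0]]
[[10,4],[23,0],[31,19],[42,10],[43,9],[44,0]]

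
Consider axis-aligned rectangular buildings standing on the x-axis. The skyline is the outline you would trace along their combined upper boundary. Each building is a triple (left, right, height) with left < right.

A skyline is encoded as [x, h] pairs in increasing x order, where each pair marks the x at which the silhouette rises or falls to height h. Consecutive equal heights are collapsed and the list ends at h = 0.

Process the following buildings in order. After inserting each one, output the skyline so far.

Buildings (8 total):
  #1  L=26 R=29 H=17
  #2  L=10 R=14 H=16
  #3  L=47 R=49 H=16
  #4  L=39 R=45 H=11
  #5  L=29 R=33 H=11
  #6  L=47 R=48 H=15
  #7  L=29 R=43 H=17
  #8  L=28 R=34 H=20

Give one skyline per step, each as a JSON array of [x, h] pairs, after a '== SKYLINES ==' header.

== SKYLINES ==
[[26,17],[29,0]]
[[10,16],[14,0],[26,17],[29,0]]
[[10,16],[14,0],[26,17],[29,0],[47,16],[49,0]]
[[10,16],[14,0],[26,17],[29,0],[39,11],[45,0],[47,16],[49,0]]
[[10,16],[14,0],[26,17],[29,11],[33,0],[39,11],[45,0],[47,16],[49,0]]
[[10,16],[14,0],[26,17],[29,11],[33,0],[39,11],[45,0],[47,16],[49,0]]
[[10,16],[14,0],[26,17],[43,11],[45,0],[47,16],[49,0]]
[[10,16],[14,0],[26,17],[28,20],[34,17],[43,11],[45,0],[47,16],[49,0]]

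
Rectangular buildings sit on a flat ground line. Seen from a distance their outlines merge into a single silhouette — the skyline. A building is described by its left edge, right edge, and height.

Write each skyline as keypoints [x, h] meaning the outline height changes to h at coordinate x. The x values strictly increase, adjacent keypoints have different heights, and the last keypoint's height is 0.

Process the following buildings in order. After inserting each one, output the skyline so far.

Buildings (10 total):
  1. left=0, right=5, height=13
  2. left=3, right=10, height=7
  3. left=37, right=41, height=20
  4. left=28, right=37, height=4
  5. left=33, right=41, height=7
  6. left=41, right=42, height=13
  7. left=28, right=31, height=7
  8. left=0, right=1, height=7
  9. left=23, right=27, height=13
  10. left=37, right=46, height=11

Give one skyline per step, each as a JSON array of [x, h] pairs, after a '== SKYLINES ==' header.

== SKYLINES ==
[[0,13],[5,0]]
[[0,13],[5,7],[10,0]]
[[0,13],[5,7],[10,0],[37,20],[41,0]]
[[0,13],[5,7],[10,0],[28,4],[37,20],[41,0]]
[[0,13],[5,7],[10,0],[28,4],[33,7],[37,20],[41,0]]
[[0,13],[5,7],[10,0],[28,4],[33,7],[37,20],[41,13],[42,0]]
[[0,13],[5,7],[10,0],[28,7],[31,4],[33,7],[37,20],[41,13],[42,0]]
[[0,13],[5,7],[10,0],[28,7],[31,4],[33,7],[37,20],[41,13],[42,0]]
[[0,13],[5,7],[10,0],[23,13],[27,0],[28,7],[31,4],[33,7],[37,20],[41,13],[42,0]]
[[0,13],[5,7],[10,0],[23,13],[27,0],[28,7],[31,4],[33,7],[37,20],[41,13],[42,11],[46,0]]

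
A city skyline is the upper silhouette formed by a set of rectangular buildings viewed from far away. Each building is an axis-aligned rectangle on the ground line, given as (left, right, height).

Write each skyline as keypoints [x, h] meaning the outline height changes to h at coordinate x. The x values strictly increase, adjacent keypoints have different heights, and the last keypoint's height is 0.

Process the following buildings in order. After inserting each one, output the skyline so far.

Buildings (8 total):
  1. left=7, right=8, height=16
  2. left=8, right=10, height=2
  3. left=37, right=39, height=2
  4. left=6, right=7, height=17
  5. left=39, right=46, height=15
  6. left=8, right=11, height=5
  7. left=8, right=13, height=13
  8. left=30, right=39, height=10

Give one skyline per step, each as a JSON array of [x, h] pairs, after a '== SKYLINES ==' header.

== SKYLINES ==
[[7,16],[8,0]]
[[7,16],[8,2],[10,0]]
[[7,16],[8,2],[10,0],[37,2],[39,0]]
[[6,17],[7,16],[8,2],[10,0],[37,2],[39,0]]
[[6,17],[7,16],[8,2],[10,0],[37,2],[39,15],[46,0]]
[[6,17],[7,16],[8,5],[11,0],[37,2],[39,15],[46,0]]
[[6,17],[7,16],[8,13],[13,0],[37,2],[39,15],[46,0]]
[[6,17],[7,16],[8,13],[13,0],[30,10],[39,15],[46,0]]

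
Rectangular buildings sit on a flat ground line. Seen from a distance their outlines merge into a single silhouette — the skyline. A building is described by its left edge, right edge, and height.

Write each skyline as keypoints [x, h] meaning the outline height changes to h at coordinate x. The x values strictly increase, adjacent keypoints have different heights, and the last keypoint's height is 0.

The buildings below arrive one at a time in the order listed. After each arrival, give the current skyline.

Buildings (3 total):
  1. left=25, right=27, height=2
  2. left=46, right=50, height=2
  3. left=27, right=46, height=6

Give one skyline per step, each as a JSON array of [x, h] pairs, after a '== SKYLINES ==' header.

== SKYLINES ==
[[25,2],[27,0]]
[[25,2],[27,0],[46,2],[50,0]]
[[25,2],[27,6],[46,2],[50,0]]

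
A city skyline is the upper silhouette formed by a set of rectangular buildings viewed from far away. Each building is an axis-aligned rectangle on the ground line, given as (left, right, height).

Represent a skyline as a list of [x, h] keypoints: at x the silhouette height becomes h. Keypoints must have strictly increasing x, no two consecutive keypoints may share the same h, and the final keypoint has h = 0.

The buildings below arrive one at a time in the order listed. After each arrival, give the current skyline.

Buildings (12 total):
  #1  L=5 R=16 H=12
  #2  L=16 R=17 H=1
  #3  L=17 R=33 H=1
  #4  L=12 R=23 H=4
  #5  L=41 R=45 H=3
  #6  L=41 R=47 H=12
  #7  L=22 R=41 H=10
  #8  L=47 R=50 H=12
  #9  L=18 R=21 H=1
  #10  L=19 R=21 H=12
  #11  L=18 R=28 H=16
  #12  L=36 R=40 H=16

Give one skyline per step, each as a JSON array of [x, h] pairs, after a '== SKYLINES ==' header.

== SKYLINES ==
[[5,12],[16,0]]
[[5,12],[16,1],[17,0]]
[[5,12],[16,1],[33,0]]
[[5,12],[16,4],[23,1],[33,0]]
[[5,12],[16,4],[23,1],[33,0],[41,3],[45,0]]
[[5,12],[16,4],[23,1],[33,0],[41,12],[47,0]]
[[5,12],[16,4],[22,10],[41,12],[47,0]]
[[5,12],[16,4],[22,10],[41,12],[50,0]]
[[5,12],[16,4],[22,10],[41,12],[50,0]]
[[5,12],[16,4],[19,12],[21,4],[22,10],[41,12],[50,0]]
[[5,12],[16,4],[18,16],[28,10],[41,12],[50,0]]
[[5,12],[16,4],[18,16],[28,10],[36,16],[40,10],[41,12],[50,0]]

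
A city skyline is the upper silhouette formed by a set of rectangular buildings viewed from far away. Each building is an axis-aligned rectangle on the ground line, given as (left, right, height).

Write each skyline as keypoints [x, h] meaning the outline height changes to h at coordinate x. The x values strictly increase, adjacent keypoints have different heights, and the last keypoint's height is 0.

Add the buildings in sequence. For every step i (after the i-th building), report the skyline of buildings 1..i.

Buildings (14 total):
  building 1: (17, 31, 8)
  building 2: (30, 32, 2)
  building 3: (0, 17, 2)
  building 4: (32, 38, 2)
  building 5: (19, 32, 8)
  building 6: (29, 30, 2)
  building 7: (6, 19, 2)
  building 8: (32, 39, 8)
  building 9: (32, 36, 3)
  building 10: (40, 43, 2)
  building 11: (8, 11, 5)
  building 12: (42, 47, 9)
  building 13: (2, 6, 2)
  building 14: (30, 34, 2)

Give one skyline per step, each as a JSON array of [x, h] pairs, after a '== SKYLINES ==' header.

== SKYLINES ==
[[17,8],[31,0]]
[[17,8],[31,2],[32,0]]
[[0,2],[17,8],[31,2],[32,0]]
[[0,2],[17,8],[31,2],[38,0]]
[[0,2],[17,8],[32,2],[38,0]]
[[0,2],[17,8],[32,2],[38,0]]
[[0,2],[17,8],[32,2],[38,0]]
[[0,2],[17,8],[39,0]]
[[0,2],[17,8],[39,0]]
[[0,2],[17,8],[39,0],[40,2],[43,0]]
[[0,2],[8,5],[11,2],[17,8],[39,0],[40,2],[43,0]]
[[0,2],[8,5],[11,2],[17,8],[39,0],[40,2],[42,9],[47,0]]
[[0,2],[8,5],[11,2],[17,8],[39,0],[40,2],[42,9],[47,0]]
[[0,2],[8,5],[11,2],[17,8],[39,0],[40,2],[42,9],[47,0]]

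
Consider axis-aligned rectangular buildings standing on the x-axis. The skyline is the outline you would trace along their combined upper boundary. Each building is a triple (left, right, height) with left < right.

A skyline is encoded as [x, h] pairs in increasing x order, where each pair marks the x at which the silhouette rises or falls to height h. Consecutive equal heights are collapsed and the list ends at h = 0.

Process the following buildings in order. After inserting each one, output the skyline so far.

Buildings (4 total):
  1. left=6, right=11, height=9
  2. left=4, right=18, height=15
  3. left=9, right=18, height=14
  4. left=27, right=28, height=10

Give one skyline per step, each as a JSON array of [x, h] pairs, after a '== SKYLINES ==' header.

== SKYLINES ==
[[6,9],[11,0]]
[[4,15],[18,0]]
[[4,15],[18,0]]
[[4,15],[18,0],[27,10],[28,0]]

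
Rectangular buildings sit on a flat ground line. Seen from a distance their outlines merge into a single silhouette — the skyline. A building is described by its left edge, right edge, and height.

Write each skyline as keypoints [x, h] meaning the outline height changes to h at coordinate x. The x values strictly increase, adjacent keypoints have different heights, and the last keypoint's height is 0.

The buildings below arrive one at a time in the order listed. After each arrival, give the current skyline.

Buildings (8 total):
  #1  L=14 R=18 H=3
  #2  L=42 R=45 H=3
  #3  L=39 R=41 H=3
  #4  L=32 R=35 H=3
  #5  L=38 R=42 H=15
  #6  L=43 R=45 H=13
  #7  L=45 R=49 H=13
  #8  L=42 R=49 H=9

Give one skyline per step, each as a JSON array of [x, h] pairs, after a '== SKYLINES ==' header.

== SKYLINES ==
[[14,3],[18,0]]
[[14,3],[18,0],[42,3],[45,0]]
[[14,3],[18,0],[39,3],[41,0],[42,3],[45,0]]
[[14,3],[18,0],[32,3],[35,0],[39,3],[41,0],[42,3],[45,0]]
[[14,3],[18,0],[32,3],[35,0],[38,15],[42,3],[45,0]]
[[14,3],[18,0],[32,3],[35,0],[38,15],[42,3],[43,13],[45,0]]
[[14,3],[18,0],[32,3],[35,0],[38,15],[42,3],[43,13],[49,0]]
[[14,3],[18,0],[32,3],[35,0],[38,15],[42,9],[43,13],[49,0]]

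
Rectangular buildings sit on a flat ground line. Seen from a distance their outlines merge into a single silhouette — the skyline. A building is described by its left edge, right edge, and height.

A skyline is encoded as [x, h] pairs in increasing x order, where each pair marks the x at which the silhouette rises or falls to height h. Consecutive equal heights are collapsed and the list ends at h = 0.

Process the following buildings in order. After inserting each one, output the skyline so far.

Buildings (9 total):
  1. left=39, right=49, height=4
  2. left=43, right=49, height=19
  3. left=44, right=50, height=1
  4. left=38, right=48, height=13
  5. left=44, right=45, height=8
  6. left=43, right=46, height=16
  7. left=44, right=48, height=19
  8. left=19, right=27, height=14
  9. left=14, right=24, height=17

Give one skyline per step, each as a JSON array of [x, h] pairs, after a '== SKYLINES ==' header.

== SKYLINES ==
[[39,4],[49,0]]
[[39,4],[43,19],[49,0]]
[[39,4],[43,19],[49,1],[50,0]]
[[38,13],[43,19],[49,1],[50,0]]
[[38,13],[43,19],[49,1],[50,0]]
[[38,13],[43,19],[49,1],[50,0]]
[[38,13],[43,19],[49,1],[50,0]]
[[19,14],[27,0],[38,13],[43,19],[49,1],[50,0]]
[[14,17],[24,14],[27,0],[38,13],[43,19],[49,1],[50,0]]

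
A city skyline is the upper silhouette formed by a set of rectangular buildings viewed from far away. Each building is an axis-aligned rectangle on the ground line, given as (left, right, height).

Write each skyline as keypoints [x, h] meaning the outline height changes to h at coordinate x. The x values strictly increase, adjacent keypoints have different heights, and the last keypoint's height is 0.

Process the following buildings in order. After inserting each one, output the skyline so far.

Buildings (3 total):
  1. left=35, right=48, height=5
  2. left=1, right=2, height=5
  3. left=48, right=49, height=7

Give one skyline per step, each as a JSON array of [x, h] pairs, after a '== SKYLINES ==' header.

== SKYLINES ==
[[35,5],[48,0]]
[[1,5],[2,0],[35,5],[48,0]]
[[1,5],[2,0],[35,5],[48,7],[49,0]]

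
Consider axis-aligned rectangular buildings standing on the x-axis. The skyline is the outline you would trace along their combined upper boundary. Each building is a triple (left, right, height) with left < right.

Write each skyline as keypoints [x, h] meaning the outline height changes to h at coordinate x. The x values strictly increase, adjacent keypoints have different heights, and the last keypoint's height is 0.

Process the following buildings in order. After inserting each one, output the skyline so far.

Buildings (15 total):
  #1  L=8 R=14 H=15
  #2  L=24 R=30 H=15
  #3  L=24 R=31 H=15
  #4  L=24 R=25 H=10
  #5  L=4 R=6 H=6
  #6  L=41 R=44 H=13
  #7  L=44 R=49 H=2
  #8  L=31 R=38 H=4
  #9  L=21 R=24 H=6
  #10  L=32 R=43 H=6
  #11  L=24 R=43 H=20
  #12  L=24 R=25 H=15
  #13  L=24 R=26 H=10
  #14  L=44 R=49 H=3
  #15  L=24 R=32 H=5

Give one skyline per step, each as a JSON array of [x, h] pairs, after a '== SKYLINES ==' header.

== SKYLINES ==
[[8,15],[14,0]]
[[8,15],[14,0],[24,15],[30,0]]
[[8,15],[14,0],[24,15],[31,0]]
[[8,15],[14,0],[24,15],[31,0]]
[[4,6],[6,0],[8,15],[14,0],[24,15],[31,0]]
[[4,6],[6,0],[8,15],[14,0],[24,15],[31,0],[41,13],[44,0]]
[[4,6],[6,0],[8,15],[14,0],[24,15],[31,0],[41,13],[44,2],[49,0]]
[[4,6],[6,0],[8,15],[14,0],[24,15],[31,4],[38,0],[41,13],[44,2],[49,0]]
[[4,6],[6,0],[8,15],[14,0],[21,6],[24,15],[31,4],[38,0],[41,13],[44,2],[49,0]]
[[4,6],[6,0],[8,15],[14,0],[21,6],[24,15],[31,4],[32,6],[41,13],[44,2],[49,0]]
[[4,6],[6,0],[8,15],[14,0],[21,6],[24,20],[43,13],[44,2],[49,0]]
[[4,6],[6,0],[8,15],[14,0],[21,6],[24,20],[43,13],[44,2],[49,0]]
[[4,6],[6,0],[8,15],[14,0],[21,6],[24,20],[43,13],[44,2],[49,0]]
[[4,6],[6,0],[8,15],[14,0],[21,6],[24,20],[43,13],[44,3],[49,0]]
[[4,6],[6,0],[8,15],[14,0],[21,6],[24,20],[43,13],[44,3],[49,0]]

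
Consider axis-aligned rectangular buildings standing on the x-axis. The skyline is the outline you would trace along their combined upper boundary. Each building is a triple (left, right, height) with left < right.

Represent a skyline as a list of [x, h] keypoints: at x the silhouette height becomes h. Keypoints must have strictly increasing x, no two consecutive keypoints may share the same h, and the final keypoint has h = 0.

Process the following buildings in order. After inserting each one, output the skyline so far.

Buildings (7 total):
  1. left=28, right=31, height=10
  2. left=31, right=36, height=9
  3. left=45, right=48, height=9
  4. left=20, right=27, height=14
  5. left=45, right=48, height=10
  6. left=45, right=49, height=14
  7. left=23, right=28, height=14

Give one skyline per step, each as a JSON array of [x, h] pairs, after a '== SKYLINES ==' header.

== SKYLINES ==
[[28,10],[31,0]]
[[28,10],[31,9],[36,0]]
[[28,10],[31,9],[36,0],[45,9],[48,0]]
[[20,14],[27,0],[28,10],[31,9],[36,0],[45,9],[48,0]]
[[20,14],[27,0],[28,10],[31,9],[36,0],[45,10],[48,0]]
[[20,14],[27,0],[28,10],[31,9],[36,0],[45,14],[49,0]]
[[20,14],[28,10],[31,9],[36,0],[45,14],[49,0]]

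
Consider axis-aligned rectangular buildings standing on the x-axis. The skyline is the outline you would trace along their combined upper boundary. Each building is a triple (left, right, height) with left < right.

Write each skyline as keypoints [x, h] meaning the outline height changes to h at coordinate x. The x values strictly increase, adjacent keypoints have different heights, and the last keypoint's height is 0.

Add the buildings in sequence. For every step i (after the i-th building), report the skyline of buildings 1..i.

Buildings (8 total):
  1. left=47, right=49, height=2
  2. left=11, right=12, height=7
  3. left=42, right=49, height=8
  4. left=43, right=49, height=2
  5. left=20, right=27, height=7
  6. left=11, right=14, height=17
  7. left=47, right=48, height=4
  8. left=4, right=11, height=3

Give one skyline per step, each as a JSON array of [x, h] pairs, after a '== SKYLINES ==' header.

== SKYLINES ==
[[47,2],[49,0]]
[[11,7],[12,0],[47,2],[49,0]]
[[11,7],[12,0],[42,8],[49,0]]
[[11,7],[12,0],[42,8],[49,0]]
[[11,7],[12,0],[20,7],[27,0],[42,8],[49,0]]
[[11,17],[14,0],[20,7],[27,0],[42,8],[49,0]]
[[11,17],[14,0],[20,7],[27,0],[42,8],[49,0]]
[[4,3],[11,17],[14,0],[20,7],[27,0],[42,8],[49,0]]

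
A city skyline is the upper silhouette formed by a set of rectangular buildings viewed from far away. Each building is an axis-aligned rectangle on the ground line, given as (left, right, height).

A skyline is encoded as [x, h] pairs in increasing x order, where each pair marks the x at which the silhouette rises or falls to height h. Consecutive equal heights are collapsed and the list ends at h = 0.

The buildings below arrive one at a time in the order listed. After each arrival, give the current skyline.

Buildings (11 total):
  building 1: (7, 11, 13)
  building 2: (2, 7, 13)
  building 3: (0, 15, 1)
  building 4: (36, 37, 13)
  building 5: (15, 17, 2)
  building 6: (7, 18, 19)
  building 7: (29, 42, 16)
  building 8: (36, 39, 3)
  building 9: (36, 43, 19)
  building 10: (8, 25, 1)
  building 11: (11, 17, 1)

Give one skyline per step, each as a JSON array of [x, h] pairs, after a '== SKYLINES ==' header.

== SKYLINES ==
[[7,13],[11,0]]
[[2,13],[11,0]]
[[0,1],[2,13],[11,1],[15,0]]
[[0,1],[2,13],[11,1],[15,0],[36,13],[37,0]]
[[0,1],[2,13],[11,1],[15,2],[17,0],[36,13],[37,0]]
[[0,1],[2,13],[7,19],[18,0],[36,13],[37,0]]
[[0,1],[2,13],[7,19],[18,0],[29,16],[42,0]]
[[0,1],[2,13],[7,19],[18,0],[29,16],[42,0]]
[[0,1],[2,13],[7,19],[18,0],[29,16],[36,19],[43,0]]
[[0,1],[2,13],[7,19],[18,1],[25,0],[29,16],[36,19],[43,0]]
[[0,1],[2,13],[7,19],[18,1],[25,0],[29,16],[36,19],[43,0]]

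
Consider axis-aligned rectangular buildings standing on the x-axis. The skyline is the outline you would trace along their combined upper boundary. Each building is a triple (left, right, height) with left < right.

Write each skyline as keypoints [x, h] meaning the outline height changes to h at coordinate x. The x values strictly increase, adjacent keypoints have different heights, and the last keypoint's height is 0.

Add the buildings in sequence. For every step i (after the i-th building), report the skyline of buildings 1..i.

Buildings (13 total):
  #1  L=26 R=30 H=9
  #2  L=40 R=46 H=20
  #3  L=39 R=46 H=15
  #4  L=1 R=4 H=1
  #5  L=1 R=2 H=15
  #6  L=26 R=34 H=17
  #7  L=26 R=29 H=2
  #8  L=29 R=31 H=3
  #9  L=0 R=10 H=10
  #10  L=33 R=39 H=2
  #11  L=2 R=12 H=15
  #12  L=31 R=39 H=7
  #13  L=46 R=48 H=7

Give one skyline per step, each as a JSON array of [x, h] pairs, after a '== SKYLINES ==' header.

== SKYLINES ==
[[26,9],[30,0]]
[[26,9],[30,0],[40,20],[46,0]]
[[26,9],[30,0],[39,15],[40,20],[46,0]]
[[1,1],[4,0],[26,9],[30,0],[39,15],[40,20],[46,0]]
[[1,15],[2,1],[4,0],[26,9],[30,0],[39,15],[40,20],[46,0]]
[[1,15],[2,1],[4,0],[26,17],[34,0],[39,15],[40,20],[46,0]]
[[1,15],[2,1],[4,0],[26,17],[34,0],[39,15],[40,20],[46,0]]
[[1,15],[2,1],[4,0],[26,17],[34,0],[39,15],[40,20],[46,0]]
[[0,10],[1,15],[2,10],[10,0],[26,17],[34,0],[39,15],[40,20],[46,0]]
[[0,10],[1,15],[2,10],[10,0],[26,17],[34,2],[39,15],[40,20],[46,0]]
[[0,10],[1,15],[12,0],[26,17],[34,2],[39,15],[40,20],[46,0]]
[[0,10],[1,15],[12,0],[26,17],[34,7],[39,15],[40,20],[46,0]]
[[0,10],[1,15],[12,0],[26,17],[34,7],[39,15],[40,20],[46,7],[48,0]]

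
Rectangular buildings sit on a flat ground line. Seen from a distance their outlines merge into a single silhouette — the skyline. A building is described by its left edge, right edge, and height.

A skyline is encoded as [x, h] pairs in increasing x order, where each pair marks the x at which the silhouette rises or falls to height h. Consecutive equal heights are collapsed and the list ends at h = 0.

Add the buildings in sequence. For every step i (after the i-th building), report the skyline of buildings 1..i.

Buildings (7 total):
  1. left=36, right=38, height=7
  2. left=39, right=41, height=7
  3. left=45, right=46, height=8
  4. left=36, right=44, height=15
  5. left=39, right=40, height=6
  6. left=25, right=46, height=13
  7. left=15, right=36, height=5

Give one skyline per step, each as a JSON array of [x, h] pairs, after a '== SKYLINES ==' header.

== SKYLINES ==
[[36,7],[38,0]]
[[36,7],[38,0],[39,7],[41,0]]
[[36,7],[38,0],[39,7],[41,0],[45,8],[46,0]]
[[36,15],[44,0],[45,8],[46,0]]
[[36,15],[44,0],[45,8],[46,0]]
[[25,13],[36,15],[44,13],[46,0]]
[[15,5],[25,13],[36,15],[44,13],[46,0]]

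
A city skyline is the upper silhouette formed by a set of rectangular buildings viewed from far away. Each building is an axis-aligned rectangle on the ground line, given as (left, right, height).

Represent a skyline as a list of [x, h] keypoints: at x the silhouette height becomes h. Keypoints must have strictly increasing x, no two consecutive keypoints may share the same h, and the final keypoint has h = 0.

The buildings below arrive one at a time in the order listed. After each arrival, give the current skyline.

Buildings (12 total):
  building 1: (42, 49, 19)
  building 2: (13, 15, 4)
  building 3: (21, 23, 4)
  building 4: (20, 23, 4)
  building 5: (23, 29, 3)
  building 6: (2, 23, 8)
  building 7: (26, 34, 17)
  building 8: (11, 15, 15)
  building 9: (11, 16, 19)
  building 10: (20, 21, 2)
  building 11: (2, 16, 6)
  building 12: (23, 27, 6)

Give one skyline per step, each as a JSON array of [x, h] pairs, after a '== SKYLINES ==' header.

== SKYLINES ==
[[42,19],[49,0]]
[[13,4],[15,0],[42,19],[49,0]]
[[13,4],[15,0],[21,4],[23,0],[42,19],[49,0]]
[[13,4],[15,0],[20,4],[23,0],[42,19],[49,0]]
[[13,4],[15,0],[20,4],[23,3],[29,0],[42,19],[49,0]]
[[2,8],[23,3],[29,0],[42,19],[49,0]]
[[2,8],[23,3],[26,17],[34,0],[42,19],[49,0]]
[[2,8],[11,15],[15,8],[23,3],[26,17],[34,0],[42,19],[49,0]]
[[2,8],[11,19],[16,8],[23,3],[26,17],[34,0],[42,19],[49,0]]
[[2,8],[11,19],[16,8],[23,3],[26,17],[34,0],[42,19],[49,0]]
[[2,8],[11,19],[16,8],[23,3],[26,17],[34,0],[42,19],[49,0]]
[[2,8],[11,19],[16,8],[23,6],[26,17],[34,0],[42,19],[49,0]]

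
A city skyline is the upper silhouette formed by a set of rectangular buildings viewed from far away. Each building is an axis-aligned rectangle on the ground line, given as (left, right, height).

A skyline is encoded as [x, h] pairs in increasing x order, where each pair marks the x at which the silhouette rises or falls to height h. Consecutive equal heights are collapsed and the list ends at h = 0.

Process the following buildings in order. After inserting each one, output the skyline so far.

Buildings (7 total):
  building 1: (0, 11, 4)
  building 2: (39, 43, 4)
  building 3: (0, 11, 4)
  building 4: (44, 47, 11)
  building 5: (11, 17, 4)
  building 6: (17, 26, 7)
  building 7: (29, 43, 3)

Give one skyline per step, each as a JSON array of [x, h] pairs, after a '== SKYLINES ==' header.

== SKYLINES ==
[[0,4],[11,0]]
[[0,4],[11,0],[39,4],[43,0]]
[[0,4],[11,0],[39,4],[43,0]]
[[0,4],[11,0],[39,4],[43,0],[44,11],[47,0]]
[[0,4],[17,0],[39,4],[43,0],[44,11],[47,0]]
[[0,4],[17,7],[26,0],[39,4],[43,0],[44,11],[47,0]]
[[0,4],[17,7],[26,0],[29,3],[39,4],[43,0],[44,11],[47,0]]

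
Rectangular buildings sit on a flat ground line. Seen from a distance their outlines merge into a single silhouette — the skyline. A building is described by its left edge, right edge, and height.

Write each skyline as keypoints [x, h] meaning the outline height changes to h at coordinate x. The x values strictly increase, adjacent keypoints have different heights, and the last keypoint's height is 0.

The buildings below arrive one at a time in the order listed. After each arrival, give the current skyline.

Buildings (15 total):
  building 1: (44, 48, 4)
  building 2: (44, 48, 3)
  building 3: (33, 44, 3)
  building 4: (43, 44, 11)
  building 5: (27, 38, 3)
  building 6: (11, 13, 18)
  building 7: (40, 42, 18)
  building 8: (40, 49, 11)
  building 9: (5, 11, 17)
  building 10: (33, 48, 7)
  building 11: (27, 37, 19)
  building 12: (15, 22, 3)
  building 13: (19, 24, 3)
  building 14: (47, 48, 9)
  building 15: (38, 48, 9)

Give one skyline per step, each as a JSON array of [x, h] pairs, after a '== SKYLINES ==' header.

== SKYLINES ==
[[44,4],[48,0]]
[[44,4],[48,0]]
[[33,3],[44,4],[48,0]]
[[33,3],[43,11],[44,4],[48,0]]
[[27,3],[43,11],[44,4],[48,0]]
[[11,18],[13,0],[27,3],[43,11],[44,4],[48,0]]
[[11,18],[13,0],[27,3],[40,18],[42,3],[43,11],[44,4],[48,0]]
[[11,18],[13,0],[27,3],[40,18],[42,11],[49,0]]
[[5,17],[11,18],[13,0],[27,3],[40,18],[42,11],[49,0]]
[[5,17],[11,18],[13,0],[27,3],[33,7],[40,18],[42,11],[49,0]]
[[5,17],[11,18],[13,0],[27,19],[37,7],[40,18],[42,11],[49,0]]
[[5,17],[11,18],[13,0],[15,3],[22,0],[27,19],[37,7],[40,18],[42,11],[49,0]]
[[5,17],[11,18],[13,0],[15,3],[24,0],[27,19],[37,7],[40,18],[42,11],[49,0]]
[[5,17],[11,18],[13,0],[15,3],[24,0],[27,19],[37,7],[40,18],[42,11],[49,0]]
[[5,17],[11,18],[13,0],[15,3],[24,0],[27,19],[37,7],[38,9],[40,18],[42,11],[49,0]]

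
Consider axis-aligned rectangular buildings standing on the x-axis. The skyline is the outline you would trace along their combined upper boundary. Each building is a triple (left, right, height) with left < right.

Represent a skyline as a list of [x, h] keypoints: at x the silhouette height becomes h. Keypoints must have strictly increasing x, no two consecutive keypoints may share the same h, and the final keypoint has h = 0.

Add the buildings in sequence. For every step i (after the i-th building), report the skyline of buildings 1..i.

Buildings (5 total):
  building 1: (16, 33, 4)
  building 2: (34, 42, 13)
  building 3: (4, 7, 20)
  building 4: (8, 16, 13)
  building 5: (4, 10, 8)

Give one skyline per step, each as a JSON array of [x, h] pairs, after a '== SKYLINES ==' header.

== SKYLINES ==
[[16,4],[33,0]]
[[16,4],[33,0],[34,13],[42,0]]
[[4,20],[7,0],[16,4],[33,0],[34,13],[42,0]]
[[4,20],[7,0],[8,13],[16,4],[33,0],[34,13],[42,0]]
[[4,20],[7,8],[8,13],[16,4],[33,0],[34,13],[42,0]]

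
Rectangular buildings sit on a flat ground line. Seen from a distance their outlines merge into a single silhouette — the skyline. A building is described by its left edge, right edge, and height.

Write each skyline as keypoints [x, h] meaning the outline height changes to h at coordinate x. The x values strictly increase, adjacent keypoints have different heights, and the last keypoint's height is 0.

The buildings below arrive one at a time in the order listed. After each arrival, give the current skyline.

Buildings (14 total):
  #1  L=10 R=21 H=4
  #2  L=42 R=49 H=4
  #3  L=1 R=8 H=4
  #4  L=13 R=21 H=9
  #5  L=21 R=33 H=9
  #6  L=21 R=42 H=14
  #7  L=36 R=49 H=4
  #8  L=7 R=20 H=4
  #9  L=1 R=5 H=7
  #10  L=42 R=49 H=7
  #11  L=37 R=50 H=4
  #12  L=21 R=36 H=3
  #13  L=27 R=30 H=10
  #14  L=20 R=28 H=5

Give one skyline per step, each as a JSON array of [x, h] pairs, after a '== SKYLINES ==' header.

== SKYLINES ==
[[10,4],[21,0]]
[[10,4],[21,0],[42,4],[49,0]]
[[1,4],[8,0],[10,4],[21,0],[42,4],[49,0]]
[[1,4],[8,0],[10,4],[13,9],[21,0],[42,4],[49,0]]
[[1,4],[8,0],[10,4],[13,9],[33,0],[42,4],[49,0]]
[[1,4],[8,0],[10,4],[13,9],[21,14],[42,4],[49,0]]
[[1,4],[8,0],[10,4],[13,9],[21,14],[42,4],[49,0]]
[[1,4],[13,9],[21,14],[42,4],[49,0]]
[[1,7],[5,4],[13,9],[21,14],[42,4],[49,0]]
[[1,7],[5,4],[13,9],[21,14],[42,7],[49,0]]
[[1,7],[5,4],[13,9],[21,14],[42,7],[49,4],[50,0]]
[[1,7],[5,4],[13,9],[21,14],[42,7],[49,4],[50,0]]
[[1,7],[5,4],[13,9],[21,14],[42,7],[49,4],[50,0]]
[[1,7],[5,4],[13,9],[21,14],[42,7],[49,4],[50,0]]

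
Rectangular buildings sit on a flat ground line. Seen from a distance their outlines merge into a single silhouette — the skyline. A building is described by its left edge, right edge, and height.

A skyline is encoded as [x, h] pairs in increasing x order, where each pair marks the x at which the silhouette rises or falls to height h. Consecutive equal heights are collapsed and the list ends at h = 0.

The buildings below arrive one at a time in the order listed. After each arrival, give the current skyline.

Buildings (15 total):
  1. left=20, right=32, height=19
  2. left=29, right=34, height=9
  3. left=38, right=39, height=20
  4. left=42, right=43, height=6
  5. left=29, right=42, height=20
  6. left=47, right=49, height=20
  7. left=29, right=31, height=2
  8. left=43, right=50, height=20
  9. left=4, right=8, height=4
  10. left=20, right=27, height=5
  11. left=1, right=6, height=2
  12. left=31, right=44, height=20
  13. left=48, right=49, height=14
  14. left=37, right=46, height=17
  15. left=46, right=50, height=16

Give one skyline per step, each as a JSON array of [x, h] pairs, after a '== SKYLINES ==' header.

== SKYLINES ==
[[20,19],[32,0]]
[[20,19],[32,9],[34,0]]
[[20,19],[32,9],[34,0],[38,20],[39,0]]
[[20,19],[32,9],[34,0],[38,20],[39,0],[42,6],[43,0]]
[[20,19],[29,20],[42,6],[43,0]]
[[20,19],[29,20],[42,6],[43,0],[47,20],[49,0]]
[[20,19],[29,20],[42,6],[43,0],[47,20],[49,0]]
[[20,19],[29,20],[42,6],[43,20],[50,0]]
[[4,4],[8,0],[20,19],[29,20],[42,6],[43,20],[50,0]]
[[4,4],[8,0],[20,19],[29,20],[42,6],[43,20],[50,0]]
[[1,2],[4,4],[8,0],[20,19],[29,20],[42,6],[43,20],[50,0]]
[[1,2],[4,4],[8,0],[20,19],[29,20],[50,0]]
[[1,2],[4,4],[8,0],[20,19],[29,20],[50,0]]
[[1,2],[4,4],[8,0],[20,19],[29,20],[50,0]]
[[1,2],[4,4],[8,0],[20,19],[29,20],[50,0]]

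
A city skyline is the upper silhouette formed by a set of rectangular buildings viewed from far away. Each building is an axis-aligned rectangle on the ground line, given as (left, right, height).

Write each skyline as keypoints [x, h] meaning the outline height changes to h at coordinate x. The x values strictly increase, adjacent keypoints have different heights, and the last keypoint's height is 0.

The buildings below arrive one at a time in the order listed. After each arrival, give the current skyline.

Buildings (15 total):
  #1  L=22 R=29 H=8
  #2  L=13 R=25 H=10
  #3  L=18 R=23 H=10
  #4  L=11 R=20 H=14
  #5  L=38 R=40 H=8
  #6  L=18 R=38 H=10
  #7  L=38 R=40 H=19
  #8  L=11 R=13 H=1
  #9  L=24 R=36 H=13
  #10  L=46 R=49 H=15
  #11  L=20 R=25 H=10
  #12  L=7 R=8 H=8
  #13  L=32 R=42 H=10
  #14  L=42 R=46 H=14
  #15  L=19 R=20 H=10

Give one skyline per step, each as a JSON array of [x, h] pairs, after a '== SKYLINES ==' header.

== SKYLINES ==
[[22,8],[29,0]]
[[13,10],[25,8],[29,0]]
[[13,10],[25,8],[29,0]]
[[11,14],[20,10],[25,8],[29,0]]
[[11,14],[20,10],[25,8],[29,0],[38,8],[40,0]]
[[11,14],[20,10],[38,8],[40,0]]
[[11,14],[20,10],[38,19],[40,0]]
[[11,14],[20,10],[38,19],[40,0]]
[[11,14],[20,10],[24,13],[36,10],[38,19],[40,0]]
[[11,14],[20,10],[24,13],[36,10],[38,19],[40,0],[46,15],[49,0]]
[[11,14],[20,10],[24,13],[36,10],[38,19],[40,0],[46,15],[49,0]]
[[7,8],[8,0],[11,14],[20,10],[24,13],[36,10],[38,19],[40,0],[46,15],[49,0]]
[[7,8],[8,0],[11,14],[20,10],[24,13],[36,10],[38,19],[40,10],[42,0],[46,15],[49,0]]
[[7,8],[8,0],[11,14],[20,10],[24,13],[36,10],[38,19],[40,10],[42,14],[46,15],[49,0]]
[[7,8],[8,0],[11,14],[20,10],[24,13],[36,10],[38,19],[40,10],[42,14],[46,15],[49,0]]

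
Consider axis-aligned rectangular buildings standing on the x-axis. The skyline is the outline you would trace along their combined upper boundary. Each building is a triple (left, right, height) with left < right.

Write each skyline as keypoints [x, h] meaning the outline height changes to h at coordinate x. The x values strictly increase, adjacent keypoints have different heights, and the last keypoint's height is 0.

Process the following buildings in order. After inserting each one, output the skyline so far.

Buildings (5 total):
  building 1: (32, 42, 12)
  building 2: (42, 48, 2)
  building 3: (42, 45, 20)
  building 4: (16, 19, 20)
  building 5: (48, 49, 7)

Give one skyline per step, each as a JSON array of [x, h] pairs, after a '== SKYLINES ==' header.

== SKYLINES ==
[[32,12],[42,0]]
[[32,12],[42,2],[48,0]]
[[32,12],[42,20],[45,2],[48,0]]
[[16,20],[19,0],[32,12],[42,20],[45,2],[48,0]]
[[16,20],[19,0],[32,12],[42,20],[45,2],[48,7],[49,0]]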